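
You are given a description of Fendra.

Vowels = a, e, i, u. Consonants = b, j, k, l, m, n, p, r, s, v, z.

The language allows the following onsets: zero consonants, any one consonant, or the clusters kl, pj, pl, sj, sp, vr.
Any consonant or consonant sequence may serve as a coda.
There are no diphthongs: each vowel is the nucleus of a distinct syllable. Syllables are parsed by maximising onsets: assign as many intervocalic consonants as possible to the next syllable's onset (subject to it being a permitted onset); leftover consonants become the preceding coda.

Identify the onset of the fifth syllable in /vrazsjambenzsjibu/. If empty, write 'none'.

The vowels are a, a, e, i, u — 5 nuclei, so 5 syllables.
/a…a/ gap (V1→V2): /zsj/; trying suffixes from longest down, /sj/ is the first permitted one, so coda /z/ | onset /sj/.
/a…e/ gap (V2→V3): /mb/ — longest licit onset from the right is /b/, leaving /m/ as coda.
/e…i/ gap (V3→V4): /nzsj/; trying suffixes from longest down, /sj/ is the first permitted one, so coda /nz/ | onset /sj/.
/i…u/ gap (V4→V5): /b/ is a single consonant, so it becomes the next onset.
So the parse is vraz.sjam.benz.sji.bu.
Syllable 5 is /bu/: onset /b/, nucleus /u/, coda ∅.

b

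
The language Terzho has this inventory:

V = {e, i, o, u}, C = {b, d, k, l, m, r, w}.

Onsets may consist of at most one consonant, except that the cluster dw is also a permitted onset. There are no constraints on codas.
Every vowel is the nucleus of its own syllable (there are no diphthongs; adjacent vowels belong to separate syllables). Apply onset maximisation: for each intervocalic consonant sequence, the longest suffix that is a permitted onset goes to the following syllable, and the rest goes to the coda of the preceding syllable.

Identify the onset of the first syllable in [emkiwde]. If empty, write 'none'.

Vowels present: e, i, e; each is a nucleus, giving 3 syllables.
V1 /e/ – V2 /i/: /mk/; trying suffixes from longest down, /k/ is the first permitted one, so coda /m/ | onset /k/.
V2 /i/ – V3 /e/: /wd/ splits as /w/ + /d/ (/d/ is the longest suffix that is a licit onset).
Putting it together: em.kiw.de.
Syllable 1 is /em/: onset ∅, nucleus /e/, coda /m/.

none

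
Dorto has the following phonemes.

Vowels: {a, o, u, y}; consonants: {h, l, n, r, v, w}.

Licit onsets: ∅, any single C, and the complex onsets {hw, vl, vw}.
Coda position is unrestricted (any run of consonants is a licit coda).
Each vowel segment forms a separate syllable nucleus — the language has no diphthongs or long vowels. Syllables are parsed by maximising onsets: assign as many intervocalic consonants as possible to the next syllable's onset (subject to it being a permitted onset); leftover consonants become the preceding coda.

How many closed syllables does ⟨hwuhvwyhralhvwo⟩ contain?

3

The vowels are u, y, a, o — 4 nuclei, so 4 syllables.
V1 /u/ – V2 /y/: /hvw/; trying suffixes from longest down, /vw/ is the first permitted one, so coda /h/ | onset /vw/.
V2 /y/ – V3 /a/: cluster /hr/ — the longest permitted-onset suffix is /r/; onset = /r/, preceding coda = /h/.
V3 /a/ – V4 /o/: /lhvw/ — longest licit onset from the right is /vw/, leaving /lh/ as coda.
So the parse is hwuh.vwyh.ralh.vwo.
Classifying each syllable: /hwuh/ (closed), /vwyh/ (closed), /ralh/ (closed), /vwo/ (open).
Closed syllables: 3.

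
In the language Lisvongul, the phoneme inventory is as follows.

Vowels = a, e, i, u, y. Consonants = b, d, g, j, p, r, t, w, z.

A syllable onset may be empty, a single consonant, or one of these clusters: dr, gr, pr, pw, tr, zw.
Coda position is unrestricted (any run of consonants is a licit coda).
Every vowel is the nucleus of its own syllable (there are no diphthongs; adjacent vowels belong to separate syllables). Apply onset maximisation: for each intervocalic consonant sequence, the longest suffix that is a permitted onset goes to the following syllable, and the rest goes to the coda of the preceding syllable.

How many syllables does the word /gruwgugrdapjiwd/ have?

The vowels are u, u, a, i — 4 nuclei, so 4 syllables.

4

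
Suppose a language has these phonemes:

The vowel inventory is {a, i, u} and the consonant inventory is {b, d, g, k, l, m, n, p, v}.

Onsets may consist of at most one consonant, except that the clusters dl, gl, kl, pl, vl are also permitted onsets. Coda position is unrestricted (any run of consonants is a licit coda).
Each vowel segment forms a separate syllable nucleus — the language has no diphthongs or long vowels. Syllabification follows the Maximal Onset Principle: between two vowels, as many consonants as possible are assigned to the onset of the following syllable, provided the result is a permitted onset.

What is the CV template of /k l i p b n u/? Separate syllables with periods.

CCVCC.CV

Nuclei (vowels): i, u → 2 syllables.
/i…u/ gap (V1→V2): cluster /pbn/ — the longest permitted-onset suffix is /n/; onset = /n/, preceding coda = /pb/.
Result: klipb.nu.
Mapping each syllable to C/V: /klipb/ → CCVCC, /nu/ → CV.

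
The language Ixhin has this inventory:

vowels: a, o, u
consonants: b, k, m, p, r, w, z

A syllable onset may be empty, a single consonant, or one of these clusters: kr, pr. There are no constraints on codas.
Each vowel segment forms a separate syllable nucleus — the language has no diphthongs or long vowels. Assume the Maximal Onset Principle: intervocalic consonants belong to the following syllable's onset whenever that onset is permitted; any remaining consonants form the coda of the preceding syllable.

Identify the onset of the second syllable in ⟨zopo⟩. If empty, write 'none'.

p

Vowels present: o, o; each is a nucleus, giving 2 syllables.
/o…o/ gap (V1→V2): /p/ is a single consonant, so it becomes the next onset.
Syllabification: zo.po.
Syllable 2 is /po/: onset /p/, nucleus /o/, coda ∅.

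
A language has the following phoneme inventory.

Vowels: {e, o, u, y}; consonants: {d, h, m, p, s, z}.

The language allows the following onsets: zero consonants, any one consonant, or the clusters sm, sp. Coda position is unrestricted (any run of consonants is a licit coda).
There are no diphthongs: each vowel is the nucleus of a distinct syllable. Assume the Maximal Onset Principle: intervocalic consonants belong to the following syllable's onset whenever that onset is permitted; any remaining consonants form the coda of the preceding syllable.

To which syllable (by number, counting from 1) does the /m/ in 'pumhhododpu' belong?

1

Vowels present: u, o, o, u; each is a nucleus, giving 4 syllables.
σ1/σ2 boundary: /mhh/ splits as /mh/ + /h/ (/h/ is the longest suffix that is a licit onset).
σ2/σ3 boundary: /d/ is a single consonant, so it becomes the next onset.
σ3/σ4 boundary: cluster /dp/ — the longest permitted-onset suffix is /p/; onset = /p/, preceding coda = /d/.
So the parse is pumh.ho.dod.pu.
The /m/ is in the coda of syllable 1 (/pumh/).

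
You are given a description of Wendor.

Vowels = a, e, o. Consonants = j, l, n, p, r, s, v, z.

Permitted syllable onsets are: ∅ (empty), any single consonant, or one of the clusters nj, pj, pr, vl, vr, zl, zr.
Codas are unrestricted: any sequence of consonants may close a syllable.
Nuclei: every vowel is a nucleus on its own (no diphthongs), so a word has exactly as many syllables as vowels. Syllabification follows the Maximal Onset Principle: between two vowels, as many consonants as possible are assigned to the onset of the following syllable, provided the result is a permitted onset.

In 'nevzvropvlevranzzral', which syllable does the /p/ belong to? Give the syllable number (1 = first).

Nuclei (vowels): e, o, e, a, a → 5 syllables.
σ1/σ2 boundary: /vzvr/ splits as /vz/ + /vr/ (/vr/ is the longest suffix that is a licit onset).
σ2/σ3 boundary: /pvl/ splits as /p/ + /vl/ (/vl/ is the longest suffix that is a licit onset).
σ3/σ4 boundary: /vr/ is a licit onset in full, so it all attaches to the next syllable.
σ4/σ5 boundary: /nzzr/ splits as /nz/ + /zr/ (/zr/ is the longest suffix that is a licit onset).
Putting it together: nevz.vrop.vle.vranz.zral.
The /p/ is in the coda of syllable 2 (/vrop/).

2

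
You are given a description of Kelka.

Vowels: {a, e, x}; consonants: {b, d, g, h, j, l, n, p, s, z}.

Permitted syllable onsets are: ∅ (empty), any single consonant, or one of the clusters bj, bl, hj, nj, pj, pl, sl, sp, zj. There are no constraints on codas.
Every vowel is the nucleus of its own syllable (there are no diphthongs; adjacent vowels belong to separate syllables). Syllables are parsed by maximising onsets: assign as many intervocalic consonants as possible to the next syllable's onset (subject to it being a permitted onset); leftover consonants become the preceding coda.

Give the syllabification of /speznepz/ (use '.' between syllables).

Vowels present: e, e; each is a nucleus, giving 2 syllables.
σ1/σ2 boundary: cluster /zn/ — the longest permitted-onset suffix is /n/; onset = /n/, preceding coda = /z/.

spez.nepz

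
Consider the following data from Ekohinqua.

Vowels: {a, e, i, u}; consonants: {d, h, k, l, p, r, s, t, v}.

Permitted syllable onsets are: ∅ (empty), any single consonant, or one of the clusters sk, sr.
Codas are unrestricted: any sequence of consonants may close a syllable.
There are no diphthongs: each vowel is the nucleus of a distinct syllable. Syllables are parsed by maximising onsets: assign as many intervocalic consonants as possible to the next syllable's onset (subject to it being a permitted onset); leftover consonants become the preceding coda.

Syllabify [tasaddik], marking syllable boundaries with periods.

The vowels are a, a, i — 3 nuclei, so 3 syllables.
/a…a/ gap (V1→V2): /s/ → onset of the next syllable (single consonants are always licit onsets).
/a…i/ gap (V2→V3): /dd/ splits as /d/ + /d/ (/d/ is the longest suffix that is a licit onset).

ta.sad.dik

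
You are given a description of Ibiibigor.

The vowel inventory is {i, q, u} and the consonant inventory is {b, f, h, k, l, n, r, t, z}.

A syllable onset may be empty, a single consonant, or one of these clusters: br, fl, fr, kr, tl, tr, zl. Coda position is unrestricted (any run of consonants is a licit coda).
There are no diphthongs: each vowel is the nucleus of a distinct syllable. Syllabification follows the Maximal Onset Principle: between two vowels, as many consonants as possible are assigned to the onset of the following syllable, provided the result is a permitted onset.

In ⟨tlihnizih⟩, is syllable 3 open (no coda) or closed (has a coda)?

The vowels are i, i, i — 3 nuclei, so 3 syllables.
Between /i/ (V1) and /i/ (V2): /hn/ — longest licit onset from the right is /n/, leaving /h/ as coda.
Between /i/ (V2) and /i/ (V3): /z/ is a single consonant, so it becomes the next onset.
So the parse is tlih.ni.zih.
Syllable 3 is /zih/ with coda /h/, so it is closed.

closed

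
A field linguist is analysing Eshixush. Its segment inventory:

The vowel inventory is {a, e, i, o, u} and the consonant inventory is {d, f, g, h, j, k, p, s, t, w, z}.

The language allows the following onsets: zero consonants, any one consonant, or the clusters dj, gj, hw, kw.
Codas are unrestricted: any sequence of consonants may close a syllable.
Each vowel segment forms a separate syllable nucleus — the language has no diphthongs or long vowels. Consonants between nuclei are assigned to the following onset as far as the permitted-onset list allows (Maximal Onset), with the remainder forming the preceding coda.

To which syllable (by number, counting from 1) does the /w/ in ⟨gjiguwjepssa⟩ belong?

Nuclei (vowels): i, u, e, a → 4 syllables.
/i…u/ gap (V1→V2): /g/ is a single consonant, so it becomes the next onset.
/u…e/ gap (V2→V3): /wj/ splits as /w/ + /j/ (/j/ is the longest suffix that is a licit onset).
/e…a/ gap (V3→V4): /pss/; trying suffixes from longest down, /s/ is the first permitted one, so coda /ps/ | onset /s/.
Result: gji.guw.jeps.sa.
The /w/ is in the coda of syllable 2 (/guw/).

2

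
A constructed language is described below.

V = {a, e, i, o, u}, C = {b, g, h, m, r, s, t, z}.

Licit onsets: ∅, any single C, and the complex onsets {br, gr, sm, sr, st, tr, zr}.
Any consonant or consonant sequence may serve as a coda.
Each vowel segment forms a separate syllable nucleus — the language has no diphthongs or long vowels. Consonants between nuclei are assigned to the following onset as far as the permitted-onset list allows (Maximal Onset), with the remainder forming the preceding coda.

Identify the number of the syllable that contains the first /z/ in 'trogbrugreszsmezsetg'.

Nuclei (vowels): o, u, e, e, e → 5 syllables.
σ1/σ2 boundary: /gbr/ — longest licit onset from the right is /br/, leaving /g/ as coda.
σ2/σ3 boundary: cluster /gr/ — /gr/ is itself a permitted onset, so the whole cluster goes right; preceding coda = ∅.
σ3/σ4 boundary: /szsm/; trying suffixes from longest down, /sm/ is the first permitted one, so coda /sz/ | onset /sm/.
σ4/σ5 boundary: /zs/ splits as /z/ + /s/ (/s/ is the longest suffix that is a licit onset).
Syllabification: trog.bru.gresz.smez.setg.
The first /z/ is in the coda of syllable 3 (/gresz/).

3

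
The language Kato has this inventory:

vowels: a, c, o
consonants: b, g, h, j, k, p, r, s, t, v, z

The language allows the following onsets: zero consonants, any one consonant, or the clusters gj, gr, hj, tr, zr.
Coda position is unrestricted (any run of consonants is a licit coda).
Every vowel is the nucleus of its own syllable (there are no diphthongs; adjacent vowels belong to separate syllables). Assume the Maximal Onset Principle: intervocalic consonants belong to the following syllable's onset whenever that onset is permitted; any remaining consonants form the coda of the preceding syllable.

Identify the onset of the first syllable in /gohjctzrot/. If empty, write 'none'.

g

Nuclei (vowels): o, c, o → 3 syllables.
σ1/σ2 boundary: cluster /hj/ — /hj/ is itself a permitted onset, so the whole cluster goes right; preceding coda = ∅.
σ2/σ3 boundary: /tzr/; trying suffixes from longest down, /zr/ is the first permitted one, so coda /t/ | onset /zr/.
So the parse is go.hjct.zrot.
Syllable 1 is /go/: onset /g/, nucleus /o/, coda ∅.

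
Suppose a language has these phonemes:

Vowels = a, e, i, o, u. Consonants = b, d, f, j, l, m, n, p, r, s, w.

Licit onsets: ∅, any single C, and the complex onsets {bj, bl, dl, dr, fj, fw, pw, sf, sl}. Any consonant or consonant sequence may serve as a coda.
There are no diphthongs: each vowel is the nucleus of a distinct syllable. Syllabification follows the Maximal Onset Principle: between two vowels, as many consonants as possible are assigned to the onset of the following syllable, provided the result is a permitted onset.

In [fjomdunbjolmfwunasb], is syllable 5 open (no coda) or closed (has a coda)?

The vowels are o, u, o, u, a — 5 nuclei, so 5 syllables.
V1 /o/ – V2 /u/: /md/; trying suffixes from longest down, /d/ is the first permitted one, so coda /m/ | onset /d/.
V2 /u/ – V3 /o/: /nbj/ — longest licit onset from the right is /bj/, leaving /n/ as coda.
V3 /o/ – V4 /u/: cluster /lmfw/ — the longest permitted-onset suffix is /fw/; onset = /fw/, preceding coda = /lm/.
V4 /u/ – V5 /a/: /n/ is a single consonant, so it becomes the next onset.
Syllabification: fjom.dun.bjolm.fwu.nasb.
Syllable 5 is /nasb/ with coda /sb/, so it is closed.

closed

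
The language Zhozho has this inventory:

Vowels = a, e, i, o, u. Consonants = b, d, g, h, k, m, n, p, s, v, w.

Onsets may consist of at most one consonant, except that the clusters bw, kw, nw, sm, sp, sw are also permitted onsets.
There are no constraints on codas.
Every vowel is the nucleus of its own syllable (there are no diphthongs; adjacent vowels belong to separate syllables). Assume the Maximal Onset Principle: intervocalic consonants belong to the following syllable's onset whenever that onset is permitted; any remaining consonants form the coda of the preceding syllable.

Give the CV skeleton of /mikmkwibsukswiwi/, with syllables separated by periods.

CVCC.CCVC.CVC.CCV.CV

Nuclei (vowels): i, i, u, i, i → 5 syllables.
/i…i/ gap (V1→V2): /kmkw/ — longest licit onset from the right is /kw/, leaving /km/ as coda.
/i…u/ gap (V2→V3): /bs/; trying suffixes from longest down, /s/ is the first permitted one, so coda /b/ | onset /s/.
/u…i/ gap (V3→V4): cluster /ksw/ — the longest permitted-onset suffix is /sw/; onset = /sw/, preceding coda = /k/.
/i…i/ gap (V4→V5): /w/ is a single consonant, so it becomes the next onset.
Result: mikm.kwib.suk.swi.wi.
Mapping each syllable to C/V: /mikm/ → CVCC, /kwib/ → CCVC, /suk/ → CVC, /swi/ → CCV, /wi/ → CV.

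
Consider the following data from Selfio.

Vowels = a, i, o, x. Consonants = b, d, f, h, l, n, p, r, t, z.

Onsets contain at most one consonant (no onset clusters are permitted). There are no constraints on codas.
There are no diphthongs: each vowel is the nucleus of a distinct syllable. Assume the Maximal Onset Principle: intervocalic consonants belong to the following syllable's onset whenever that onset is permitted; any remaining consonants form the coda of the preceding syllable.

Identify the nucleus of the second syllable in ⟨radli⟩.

Vowels present: a, i; each is a nucleus, giving 2 syllables.
The second nucleus (vowel 2 from the left) is /i/.

i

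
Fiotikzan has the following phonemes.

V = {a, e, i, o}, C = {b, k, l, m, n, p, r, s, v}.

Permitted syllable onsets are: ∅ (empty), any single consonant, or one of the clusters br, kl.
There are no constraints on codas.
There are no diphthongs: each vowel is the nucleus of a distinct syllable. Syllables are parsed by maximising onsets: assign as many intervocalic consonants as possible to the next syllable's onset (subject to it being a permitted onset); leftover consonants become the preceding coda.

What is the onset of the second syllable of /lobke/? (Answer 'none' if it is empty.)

k

Vowels present: o, e; each is a nucleus, giving 2 syllables.
Between /o/ (V1) and /e/ (V2): /bk/ — longest licit onset from the right is /k/, leaving /b/ as coda.
Result: lob.ke.
Syllable 2 is /ke/: onset /k/, nucleus /e/, coda ∅.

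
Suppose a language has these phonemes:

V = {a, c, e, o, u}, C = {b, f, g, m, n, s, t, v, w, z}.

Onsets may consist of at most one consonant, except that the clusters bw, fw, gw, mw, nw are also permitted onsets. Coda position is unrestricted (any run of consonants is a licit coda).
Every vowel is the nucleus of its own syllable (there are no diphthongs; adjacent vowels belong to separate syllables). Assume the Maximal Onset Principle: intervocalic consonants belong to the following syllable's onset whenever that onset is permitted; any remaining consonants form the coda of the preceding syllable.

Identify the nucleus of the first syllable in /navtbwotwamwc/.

Nuclei (vowels): a, o, a, c → 4 syllables.
The first nucleus (vowel 1 from the left) is /a/.

a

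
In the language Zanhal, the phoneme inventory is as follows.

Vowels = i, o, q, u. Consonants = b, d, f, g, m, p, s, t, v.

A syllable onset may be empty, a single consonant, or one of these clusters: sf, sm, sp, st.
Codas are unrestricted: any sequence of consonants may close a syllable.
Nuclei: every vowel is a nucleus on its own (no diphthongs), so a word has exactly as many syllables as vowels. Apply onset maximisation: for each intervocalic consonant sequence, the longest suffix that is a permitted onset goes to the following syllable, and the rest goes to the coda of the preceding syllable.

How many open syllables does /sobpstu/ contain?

1

Vowels present: o, u; each is a nucleus, giving 2 syllables.
Between /o/ (V1) and /u/ (V2): /bpst/ — longest licit onset from the right is /st/, leaving /bp/ as coda.
Putting it together: sobp.stu.
Classifying each syllable: /sobp/ (closed), /stu/ (open).
Open syllables: 1.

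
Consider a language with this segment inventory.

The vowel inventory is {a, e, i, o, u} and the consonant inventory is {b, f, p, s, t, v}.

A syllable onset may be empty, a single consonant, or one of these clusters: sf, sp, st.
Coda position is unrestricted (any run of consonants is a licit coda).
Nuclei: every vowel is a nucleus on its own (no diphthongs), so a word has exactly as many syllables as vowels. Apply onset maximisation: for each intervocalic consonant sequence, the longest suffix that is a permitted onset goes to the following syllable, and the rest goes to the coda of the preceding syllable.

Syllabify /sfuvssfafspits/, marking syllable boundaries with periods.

Nuclei (vowels): u, a, i → 3 syllables.
Between /u/ (V1) and /a/ (V2): /vssf/ — longest licit onset from the right is /sf/, leaving /vs/ as coda.
Between /a/ (V2) and /i/ (V3): /fsp/ splits as /f/ + /sp/ (/sp/ is the longest suffix that is a licit onset).

sfuvs.sfaf.spits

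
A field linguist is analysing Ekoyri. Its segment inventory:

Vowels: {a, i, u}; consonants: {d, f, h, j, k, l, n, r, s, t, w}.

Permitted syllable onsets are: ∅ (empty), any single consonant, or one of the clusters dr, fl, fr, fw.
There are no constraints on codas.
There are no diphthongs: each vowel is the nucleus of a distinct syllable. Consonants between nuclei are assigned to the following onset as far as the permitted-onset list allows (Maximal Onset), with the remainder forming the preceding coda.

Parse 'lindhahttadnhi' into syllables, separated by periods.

Nuclei (vowels): i, a, a, i → 4 syllables.
V1 /i/ – V2 /a/: /ndh/ — longest licit onset from the right is /h/, leaving /nd/ as coda.
V2 /a/ – V3 /a/: /htt/ — longest licit onset from the right is /t/, leaving /ht/ as coda.
V3 /a/ – V4 /i/: /dnh/ splits as /dn/ + /h/ (/h/ is the longest suffix that is a licit onset).

lind.haht.tadn.hi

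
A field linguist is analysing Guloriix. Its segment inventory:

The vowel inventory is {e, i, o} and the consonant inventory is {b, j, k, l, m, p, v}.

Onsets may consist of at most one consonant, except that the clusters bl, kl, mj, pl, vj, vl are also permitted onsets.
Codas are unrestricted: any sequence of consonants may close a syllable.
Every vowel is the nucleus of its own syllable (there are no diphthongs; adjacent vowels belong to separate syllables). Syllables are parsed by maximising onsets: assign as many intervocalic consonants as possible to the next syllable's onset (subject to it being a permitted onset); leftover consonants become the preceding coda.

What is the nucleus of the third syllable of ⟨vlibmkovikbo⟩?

i

Vowels present: i, o, i, o; each is a nucleus, giving 4 syllables.
The third nucleus (vowel 3 from the left) is /i/.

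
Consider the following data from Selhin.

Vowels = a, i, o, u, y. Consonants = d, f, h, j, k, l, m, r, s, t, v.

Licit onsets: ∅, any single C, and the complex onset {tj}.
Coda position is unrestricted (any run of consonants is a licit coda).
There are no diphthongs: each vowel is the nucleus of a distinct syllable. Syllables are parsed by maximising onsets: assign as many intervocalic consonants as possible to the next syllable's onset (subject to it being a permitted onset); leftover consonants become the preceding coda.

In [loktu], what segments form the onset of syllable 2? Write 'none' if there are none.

Vowels present: o, u; each is a nucleus, giving 2 syllables.
σ1/σ2 boundary: /kt/; trying suffixes from longest down, /t/ is the first permitted one, so coda /k/ | onset /t/.
So the parse is lok.tu.
Syllable 2 is /tu/: onset /t/, nucleus /u/, coda ∅.

t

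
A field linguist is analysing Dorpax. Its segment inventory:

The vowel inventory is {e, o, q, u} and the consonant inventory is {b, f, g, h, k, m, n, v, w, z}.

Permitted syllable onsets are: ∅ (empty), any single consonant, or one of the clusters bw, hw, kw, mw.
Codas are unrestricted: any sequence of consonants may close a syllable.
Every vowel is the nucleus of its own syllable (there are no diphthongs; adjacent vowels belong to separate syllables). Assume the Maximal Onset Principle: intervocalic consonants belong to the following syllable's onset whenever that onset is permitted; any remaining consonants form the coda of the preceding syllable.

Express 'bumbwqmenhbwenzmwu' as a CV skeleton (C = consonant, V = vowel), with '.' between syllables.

Nuclei (vowels): u, q, e, e, u → 5 syllables.
σ1/σ2 boundary: /mbw/ splits as /m/ + /bw/ (/bw/ is the longest suffix that is a licit onset).
σ2/σ3 boundary: /m/ → onset of the next syllable (single consonants are always licit onsets).
σ3/σ4 boundary: /nhbw/ — longest licit onset from the right is /bw/, leaving /nh/ as coda.
σ4/σ5 boundary: /nzmw/; trying suffixes from longest down, /mw/ is the first permitted one, so coda /nz/ | onset /mw/.
Syllabification: bum.bwq.menh.bwenz.mwu.
Mapping each syllable to C/V: /bum/ → CVC, /bwq/ → CCV, /menh/ → CVCC, /bwenz/ → CCVCC, /mwu/ → CCV.

CVC.CCV.CVCC.CCVCC.CCV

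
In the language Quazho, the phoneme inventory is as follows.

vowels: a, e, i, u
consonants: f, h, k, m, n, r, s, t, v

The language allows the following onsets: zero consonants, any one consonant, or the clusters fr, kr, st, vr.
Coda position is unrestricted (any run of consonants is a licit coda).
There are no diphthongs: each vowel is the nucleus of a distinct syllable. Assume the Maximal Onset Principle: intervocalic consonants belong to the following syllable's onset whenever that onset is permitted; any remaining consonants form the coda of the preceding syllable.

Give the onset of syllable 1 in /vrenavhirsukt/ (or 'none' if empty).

vr

Vowels present: e, a, i, u; each is a nucleus, giving 4 syllables.
/e…a/ gap (V1→V2): just /n/ — single C goes to the following onset.
/a…i/ gap (V2→V3): cluster /vh/ — the longest permitted-onset suffix is /h/; onset = /h/, preceding coda = /v/.
/i…u/ gap (V3→V4): /rs/; trying suffixes from longest down, /s/ is the first permitted one, so coda /r/ | onset /s/.
Putting it together: vre.nav.hir.sukt.
Syllable 1 is /vre/: onset /vr/, nucleus /e/, coda ∅.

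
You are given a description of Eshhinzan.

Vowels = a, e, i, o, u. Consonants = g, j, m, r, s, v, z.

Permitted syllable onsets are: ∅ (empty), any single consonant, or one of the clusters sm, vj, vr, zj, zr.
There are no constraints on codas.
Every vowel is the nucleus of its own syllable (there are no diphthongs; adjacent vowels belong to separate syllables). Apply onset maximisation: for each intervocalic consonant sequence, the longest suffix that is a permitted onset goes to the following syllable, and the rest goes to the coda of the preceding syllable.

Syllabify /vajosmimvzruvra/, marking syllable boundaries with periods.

va.jo.smimv.zru.vra

Nuclei (vowels): a, o, i, u, a → 5 syllables.
V1 /a/ – V2 /o/: /j/ is a single consonant, so it becomes the next onset.
V2 /o/ – V3 /i/: cluster /sm/ — /sm/ is itself a permitted onset, so the whole cluster goes right; preceding coda = ∅.
V3 /i/ – V4 /u/: /mvzr/ — longest licit onset from the right is /zr/, leaving /mv/ as coda.
V4 /u/ – V5 /a/: /vr/ — entire cluster is a permitted onset → onset /vr/, coda ∅.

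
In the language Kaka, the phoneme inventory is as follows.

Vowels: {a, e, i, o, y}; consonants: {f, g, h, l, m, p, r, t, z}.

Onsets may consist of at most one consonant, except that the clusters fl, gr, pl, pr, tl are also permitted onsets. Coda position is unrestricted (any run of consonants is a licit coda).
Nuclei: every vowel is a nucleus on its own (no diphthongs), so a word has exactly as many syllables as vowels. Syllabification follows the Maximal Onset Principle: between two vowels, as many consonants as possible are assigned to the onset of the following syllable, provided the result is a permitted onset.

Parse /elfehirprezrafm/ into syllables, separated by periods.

Vowels present: e, e, i, e, a; each is a nucleus, giving 5 syllables.
Between /e/ (V1) and /e/ (V2): /lf/ splits as /l/ + /f/ (/f/ is the longest suffix that is a licit onset).
Between /e/ (V2) and /i/ (V3): just /h/ — single C goes to the following onset.
Between /i/ (V3) and /e/ (V4): cluster /rpr/ — the longest permitted-onset suffix is /pr/; onset = /pr/, preceding coda = /r/.
Between /e/ (V4) and /a/ (V5): /zr/; trying suffixes from longest down, /r/ is the first permitted one, so coda /z/ | onset /r/.

el.fe.hir.prez.rafm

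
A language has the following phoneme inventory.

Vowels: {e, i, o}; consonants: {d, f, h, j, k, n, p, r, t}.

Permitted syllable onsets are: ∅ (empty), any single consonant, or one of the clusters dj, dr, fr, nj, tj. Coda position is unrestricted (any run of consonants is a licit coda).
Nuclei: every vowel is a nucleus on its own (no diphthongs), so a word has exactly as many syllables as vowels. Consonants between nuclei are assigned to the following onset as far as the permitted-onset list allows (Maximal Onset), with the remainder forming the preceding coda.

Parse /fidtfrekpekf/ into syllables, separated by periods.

The vowels are i, e, e — 3 nuclei, so 3 syllables.
Between /i/ (V1) and /e/ (V2): /dtfr/ — longest licit onset from the right is /fr/, leaving /dt/ as coda.
Between /e/ (V2) and /e/ (V3): cluster /kp/ — the longest permitted-onset suffix is /p/; onset = /p/, preceding coda = /k/.

fidt.frek.pekf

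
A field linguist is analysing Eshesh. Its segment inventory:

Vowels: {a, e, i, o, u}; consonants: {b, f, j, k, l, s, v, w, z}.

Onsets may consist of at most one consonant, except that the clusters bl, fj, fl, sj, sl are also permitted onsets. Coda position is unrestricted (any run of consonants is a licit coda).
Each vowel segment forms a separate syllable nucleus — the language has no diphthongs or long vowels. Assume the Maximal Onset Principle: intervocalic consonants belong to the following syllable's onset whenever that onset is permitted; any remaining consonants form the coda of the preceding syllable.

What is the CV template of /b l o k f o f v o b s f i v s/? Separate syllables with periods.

CCVC.CVC.CVCC.CVCC

Vowels present: o, o, o, i; each is a nucleus, giving 4 syllables.
V1 /o/ – V2 /o/: cluster /kf/ — the longest permitted-onset suffix is /f/; onset = /f/, preceding coda = /k/.
V2 /o/ – V3 /o/: /fv/ — longest licit onset from the right is /v/, leaving /f/ as coda.
V3 /o/ – V4 /i/: cluster /bsf/ — the longest permitted-onset suffix is /f/; onset = /f/, preceding coda = /bs/.
So the parse is blok.fof.vobs.fivs.
Mapping each syllable to C/V: /blok/ → CCVC, /fof/ → CVC, /vobs/ → CVCC, /fivs/ → CVCC.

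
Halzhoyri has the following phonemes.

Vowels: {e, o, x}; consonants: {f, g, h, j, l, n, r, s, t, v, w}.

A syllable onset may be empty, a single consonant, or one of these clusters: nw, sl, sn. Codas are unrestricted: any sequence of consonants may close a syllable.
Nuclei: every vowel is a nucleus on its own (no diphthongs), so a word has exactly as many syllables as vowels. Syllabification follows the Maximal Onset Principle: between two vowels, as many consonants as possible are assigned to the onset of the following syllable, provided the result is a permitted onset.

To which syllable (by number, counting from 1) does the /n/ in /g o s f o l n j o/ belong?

Nuclei (vowels): o, o, o → 3 syllables.
Between /o/ (V1) and /o/ (V2): /sf/; trying suffixes from longest down, /f/ is the first permitted one, so coda /s/ | onset /f/.
Between /o/ (V2) and /o/ (V3): /lnj/ — longest licit onset from the right is /j/, leaving /ln/ as coda.
Syllabification: gos.foln.jo.
The /n/ is in the coda of syllable 2 (/foln/).

2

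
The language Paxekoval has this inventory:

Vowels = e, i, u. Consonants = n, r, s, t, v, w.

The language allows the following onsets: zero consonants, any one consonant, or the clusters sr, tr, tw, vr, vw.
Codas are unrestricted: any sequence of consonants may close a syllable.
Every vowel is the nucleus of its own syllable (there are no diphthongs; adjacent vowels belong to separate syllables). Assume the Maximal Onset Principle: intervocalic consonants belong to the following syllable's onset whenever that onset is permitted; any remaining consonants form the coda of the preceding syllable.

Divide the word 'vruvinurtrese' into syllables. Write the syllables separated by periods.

vru.vi.nur.tre.se

Nuclei (vowels): u, i, u, e, e → 5 syllables.
V1 /u/ – V2 /i/: /v/ → onset of the next syllable (single consonants are always licit onsets).
V2 /i/ – V3 /u/: /n/ is a single consonant, so it becomes the next onset.
V3 /u/ – V4 /e/: /rtr/ splits as /r/ + /tr/ (/tr/ is the longest suffix that is a licit onset).
V4 /e/ – V5 /e/: /s/ → onset of the next syllable (single consonants are always licit onsets).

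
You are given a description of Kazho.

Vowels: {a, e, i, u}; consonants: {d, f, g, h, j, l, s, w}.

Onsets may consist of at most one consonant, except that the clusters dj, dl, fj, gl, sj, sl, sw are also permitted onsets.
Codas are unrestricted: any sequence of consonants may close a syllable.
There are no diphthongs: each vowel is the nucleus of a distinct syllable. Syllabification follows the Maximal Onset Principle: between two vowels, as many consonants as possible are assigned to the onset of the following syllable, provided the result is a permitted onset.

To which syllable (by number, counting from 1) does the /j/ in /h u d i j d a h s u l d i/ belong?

2

Nuclei (vowels): u, i, a, u, i → 5 syllables.
Between /u/ (V1) and /i/ (V2): /d/ → onset of the next syllable (single consonants are always licit onsets).
Between /i/ (V2) and /a/ (V3): /jd/ — longest licit onset from the right is /d/, leaving /j/ as coda.
Between /a/ (V3) and /u/ (V4): /hs/ — longest licit onset from the right is /s/, leaving /h/ as coda.
Between /u/ (V4) and /i/ (V5): /ld/; trying suffixes from longest down, /d/ is the first permitted one, so coda /l/ | onset /d/.
Syllabification: hu.dij.dah.sul.di.
The /j/ is in the coda of syllable 2 (/dij/).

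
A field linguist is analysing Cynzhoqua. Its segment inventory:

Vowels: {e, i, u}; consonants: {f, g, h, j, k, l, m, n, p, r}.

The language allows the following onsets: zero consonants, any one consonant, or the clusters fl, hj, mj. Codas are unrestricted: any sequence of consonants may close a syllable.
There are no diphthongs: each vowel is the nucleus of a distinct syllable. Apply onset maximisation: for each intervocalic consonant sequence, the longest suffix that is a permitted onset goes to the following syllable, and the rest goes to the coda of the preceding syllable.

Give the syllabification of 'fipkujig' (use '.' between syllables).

The vowels are i, u, i — 3 nuclei, so 3 syllables.
σ1/σ2 boundary: /pk/ splits as /p/ + /k/ (/k/ is the longest suffix that is a licit onset).
σ2/σ3 boundary: just /j/ — single C goes to the following onset.

fip.ku.jig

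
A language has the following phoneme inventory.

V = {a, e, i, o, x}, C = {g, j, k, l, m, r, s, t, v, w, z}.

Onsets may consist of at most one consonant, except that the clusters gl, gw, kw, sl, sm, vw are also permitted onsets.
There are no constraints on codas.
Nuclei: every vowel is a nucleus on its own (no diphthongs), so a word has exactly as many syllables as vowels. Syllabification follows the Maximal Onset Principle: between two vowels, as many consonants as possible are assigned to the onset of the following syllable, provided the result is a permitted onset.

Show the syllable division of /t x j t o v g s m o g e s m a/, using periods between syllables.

txj.tovg.smo.ge.sma

The vowels are x, o, o, e, a — 5 nuclei, so 5 syllables.
/x…o/ gap (V1→V2): /jt/ — longest licit onset from the right is /t/, leaving /j/ as coda.
/o…o/ gap (V2→V3): /vgsm/ — longest licit onset from the right is /sm/, leaving /vg/ as coda.
/o…e/ gap (V3→V4): /g/ is a single consonant, so it becomes the next onset.
/e…a/ gap (V4→V5): /sm/ is a licit onset in full, so it all attaches to the next syllable.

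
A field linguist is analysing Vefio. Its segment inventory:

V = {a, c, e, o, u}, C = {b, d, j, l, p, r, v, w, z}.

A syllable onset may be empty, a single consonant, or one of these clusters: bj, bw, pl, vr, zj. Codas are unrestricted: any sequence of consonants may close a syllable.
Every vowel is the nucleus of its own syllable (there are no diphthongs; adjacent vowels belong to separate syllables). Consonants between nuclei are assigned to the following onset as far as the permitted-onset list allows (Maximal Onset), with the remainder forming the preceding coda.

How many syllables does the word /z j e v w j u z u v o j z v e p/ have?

5

The vowels are e, u, u, o, e — 5 nuclei, so 5 syllables.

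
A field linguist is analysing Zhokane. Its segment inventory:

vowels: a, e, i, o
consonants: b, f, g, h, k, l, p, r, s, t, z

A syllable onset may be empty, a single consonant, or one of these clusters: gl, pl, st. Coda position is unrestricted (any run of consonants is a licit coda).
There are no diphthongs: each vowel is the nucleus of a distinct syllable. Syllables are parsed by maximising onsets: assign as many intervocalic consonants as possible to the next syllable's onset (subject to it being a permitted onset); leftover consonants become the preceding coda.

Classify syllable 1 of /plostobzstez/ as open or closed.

open

Vowels present: o, o, e; each is a nucleus, giving 3 syllables.
V1 /o/ – V2 /o/: cluster /st/ — /st/ is itself a permitted onset, so the whole cluster goes right; preceding coda = ∅.
V2 /o/ – V3 /e/: /bzst/ splits as /bz/ + /st/ (/st/ is the longest suffix that is a licit onset).
So the parse is plo.stobz.stez.
Syllable 1 is /plo/; it ends in its nucleus with no coda, so it is open.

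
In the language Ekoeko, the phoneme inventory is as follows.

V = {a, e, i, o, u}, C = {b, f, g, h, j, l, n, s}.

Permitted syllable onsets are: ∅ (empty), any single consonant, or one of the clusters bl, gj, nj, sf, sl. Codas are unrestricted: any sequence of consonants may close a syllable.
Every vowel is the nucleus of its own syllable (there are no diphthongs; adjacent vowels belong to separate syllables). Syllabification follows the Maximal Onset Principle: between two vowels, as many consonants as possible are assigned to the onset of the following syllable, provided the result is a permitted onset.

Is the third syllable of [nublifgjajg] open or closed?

closed

Nuclei (vowels): u, i, a → 3 syllables.
V1 /u/ – V2 /i/: /bl/ is a licit onset in full, so it all attaches to the next syllable.
V2 /i/ – V3 /a/: cluster /fgj/ — the longest permitted-onset suffix is /gj/; onset = /gj/, preceding coda = /f/.
So the parse is nu.blif.gjajg.
Syllable 3 is /gjajg/ with coda /jg/, so it is closed.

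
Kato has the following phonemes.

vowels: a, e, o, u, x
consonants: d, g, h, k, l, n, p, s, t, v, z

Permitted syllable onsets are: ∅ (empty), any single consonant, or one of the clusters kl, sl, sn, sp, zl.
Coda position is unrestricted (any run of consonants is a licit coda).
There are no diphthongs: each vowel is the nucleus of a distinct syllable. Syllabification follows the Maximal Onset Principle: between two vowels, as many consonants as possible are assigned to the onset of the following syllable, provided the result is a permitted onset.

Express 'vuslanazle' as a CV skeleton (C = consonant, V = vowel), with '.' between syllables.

CV.CCV.CV.CCV

Nuclei (vowels): u, a, a, e → 4 syllables.
Between /u/ (V1) and /a/ (V2): /sl/ — entire cluster is a permitted onset → onset /sl/, coda ∅.
Between /a/ (V2) and /a/ (V3): just /n/ — single C goes to the following onset.
Between /a/ (V3) and /e/ (V4): cluster /zl/ — /zl/ is itself a permitted onset, so the whole cluster goes right; preceding coda = ∅.
Putting it together: vu.sla.na.zle.
Mapping each syllable to C/V: /vu/ → CV, /sla/ → CCV, /na/ → CV, /zle/ → CCV.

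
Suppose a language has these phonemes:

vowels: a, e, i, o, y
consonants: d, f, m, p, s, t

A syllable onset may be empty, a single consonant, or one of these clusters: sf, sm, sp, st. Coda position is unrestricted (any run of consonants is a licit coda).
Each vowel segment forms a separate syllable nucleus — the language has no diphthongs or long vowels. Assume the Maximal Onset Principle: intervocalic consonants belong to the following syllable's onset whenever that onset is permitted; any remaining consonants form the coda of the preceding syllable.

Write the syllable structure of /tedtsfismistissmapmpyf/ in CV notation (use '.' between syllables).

CVCC.CCV.CCV.CCVC.CCVCC.CVC

The vowels are e, i, i, i, a, y — 6 nuclei, so 6 syllables.
Between /e/ (V1) and /i/ (V2): /dtsf/ splits as /dt/ + /sf/ (/sf/ is the longest suffix that is a licit onset).
Between /i/ (V2) and /i/ (V3): cluster /sm/ — /sm/ is itself a permitted onset, so the whole cluster goes right; preceding coda = ∅.
Between /i/ (V3) and /i/ (V4): cluster /st/ — /st/ is itself a permitted onset, so the whole cluster goes right; preceding coda = ∅.
Between /i/ (V4) and /a/ (V5): /ssm/ — longest licit onset from the right is /sm/, leaving /s/ as coda.
Between /a/ (V5) and /y/ (V6): cluster /pmp/ — the longest permitted-onset suffix is /p/; onset = /p/, preceding coda = /pm/.
Result: tedt.sfi.smi.stis.smapm.pyf.
Mapping each syllable to C/V: /tedt/ → CVCC, /sfi/ → CCV, /smi/ → CCV, /stis/ → CCVC, /smapm/ → CCVCC, /pyf/ → CVC.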